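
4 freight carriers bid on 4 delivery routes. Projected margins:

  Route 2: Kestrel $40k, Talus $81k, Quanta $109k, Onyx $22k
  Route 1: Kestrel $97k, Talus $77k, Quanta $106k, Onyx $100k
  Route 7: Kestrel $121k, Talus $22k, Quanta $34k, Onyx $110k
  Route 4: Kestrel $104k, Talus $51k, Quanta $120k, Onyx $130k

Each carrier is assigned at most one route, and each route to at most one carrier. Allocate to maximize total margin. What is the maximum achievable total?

Optimal: Kestrel→Route 7 ($121k), Talus→Route 2 ($81k), Quanta→Route 1 ($106k), Onyx→Route 4 ($130k) — total 121+81+106+130 = $438k.
Max-entry greedy (repeatedly take the single best remaining cell) gives $437k, worse by 1.
Next-best assignment: Kestrel→Route 7, Talus→Route 1, Quanta→Route 2, Onyx→Route 4 = $437k.

Max total: $438k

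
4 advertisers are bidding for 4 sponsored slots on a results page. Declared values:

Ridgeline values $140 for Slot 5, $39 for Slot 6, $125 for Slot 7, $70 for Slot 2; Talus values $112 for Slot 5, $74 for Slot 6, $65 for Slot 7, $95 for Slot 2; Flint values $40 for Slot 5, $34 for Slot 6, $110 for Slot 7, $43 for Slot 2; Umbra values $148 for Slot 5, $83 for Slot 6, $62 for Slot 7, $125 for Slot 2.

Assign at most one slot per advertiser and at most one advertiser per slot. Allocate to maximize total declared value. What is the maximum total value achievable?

Max total: $449

Optimal: Ridgeline→Slot 5 ($140), Talus→Slot 6 ($74), Flint→Slot 7 ($110), Umbra→Slot 2 ($125) — total 140+74+110+125 = $449.
Next-best assignment: Ridgeline→Slot 5, Talus→Slot 2, Flint→Slot 7, Umbra→Slot 6 = $428.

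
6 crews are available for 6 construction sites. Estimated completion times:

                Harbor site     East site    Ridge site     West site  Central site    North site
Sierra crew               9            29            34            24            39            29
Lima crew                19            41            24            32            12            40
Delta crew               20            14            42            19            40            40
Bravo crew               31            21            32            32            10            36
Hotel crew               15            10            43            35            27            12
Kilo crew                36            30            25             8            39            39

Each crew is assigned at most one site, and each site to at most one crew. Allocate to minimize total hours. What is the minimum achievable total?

Min total: 77 hours

Treat this as an assignment problem: match each crew to one site.
Optimal: Sierra crew→Harbor site (9 hours), Lima crew→Ridge site (24 hours), Delta crew→East site (14 hours), Bravo crew→Central site (10 hours), Hotel crew→North site (12 hours), Kilo crew→West site (8 hours) — total 9+24+14+10+12+8 = 77 hours.
Next-best assignment: Sierra crew→Harbor site, Lima crew→Central site, Delta crew→East site, Bravo crew→Ridge site, Hotel crew→North site, Kilo crew→West site = 87 hours.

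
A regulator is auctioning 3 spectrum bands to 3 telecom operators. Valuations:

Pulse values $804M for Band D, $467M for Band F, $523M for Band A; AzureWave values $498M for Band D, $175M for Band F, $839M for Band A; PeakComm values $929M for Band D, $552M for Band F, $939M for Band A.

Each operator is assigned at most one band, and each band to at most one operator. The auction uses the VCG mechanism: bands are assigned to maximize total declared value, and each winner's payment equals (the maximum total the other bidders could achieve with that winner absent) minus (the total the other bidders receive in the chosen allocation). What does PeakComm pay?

PeakComm pays $337M.

Efficient allocation: Pulse→Band F ($467M), AzureWave→Band A ($839M), PeakComm→Band D ($929M); total welfare W = $2235M.
PeakComm receives Band D at value $929M, so the others get W − 929 = $1306M.
Without PeakComm: best allocation of the remaining 2 bidders over all 3 bands is Pulse→Band D ($804M), AzureWave→Band A ($839M), total $1643M.
VCG payment = (others' best without PeakComm) − (others' welfare with PeakComm) = 1643 − 1306 = $337M.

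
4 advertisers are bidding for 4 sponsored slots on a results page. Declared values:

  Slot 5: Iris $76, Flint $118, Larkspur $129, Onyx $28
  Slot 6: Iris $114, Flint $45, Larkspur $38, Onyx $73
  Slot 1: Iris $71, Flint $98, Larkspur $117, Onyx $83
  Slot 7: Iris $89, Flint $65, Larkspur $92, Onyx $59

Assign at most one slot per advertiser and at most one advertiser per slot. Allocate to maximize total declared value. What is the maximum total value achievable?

Maximum total: $408

This is the linear assignment problem.
Optimal: Iris→Slot 6 ($114), Flint→Slot 5 ($118), Larkspur→Slot 1 ($117), Onyx→Slot 7 ($59) — total 114+118+117+59 = $408.
Column-greedy (each slot in turn goes to its best remaining advertiser) gives $400, worse by 8.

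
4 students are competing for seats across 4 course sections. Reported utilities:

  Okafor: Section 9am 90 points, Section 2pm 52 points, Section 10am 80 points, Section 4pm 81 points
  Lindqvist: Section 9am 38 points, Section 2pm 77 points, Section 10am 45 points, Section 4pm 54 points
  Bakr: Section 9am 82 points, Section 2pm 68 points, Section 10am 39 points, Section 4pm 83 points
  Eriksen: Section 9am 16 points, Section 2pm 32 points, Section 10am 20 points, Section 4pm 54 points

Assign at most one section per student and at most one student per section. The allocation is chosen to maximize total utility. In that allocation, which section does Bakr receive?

Optimal: Okafor→Section 10am (80 points), Lindqvist→Section 2pm (77 points), Bakr→Section 9am (82 points), Eriksen→Section 4pm (54 points) — total 80+77+82+54 = 293 points.
Row-greedy (each student in turn takes its best remaining section) gives 270 points, worse by 23.
Swapping Lindqvist↔Bakr (Lindqvist→Section 9am 38 points, Bakr→Section 2pm 68 points) loses 53.
Bakr's own top section is Section 4pm (83 points), but forcing Bakr→Section 4pm and reassigning the rest optimally gives only 270 points — worse by 23.

Bakr receives Section 9am.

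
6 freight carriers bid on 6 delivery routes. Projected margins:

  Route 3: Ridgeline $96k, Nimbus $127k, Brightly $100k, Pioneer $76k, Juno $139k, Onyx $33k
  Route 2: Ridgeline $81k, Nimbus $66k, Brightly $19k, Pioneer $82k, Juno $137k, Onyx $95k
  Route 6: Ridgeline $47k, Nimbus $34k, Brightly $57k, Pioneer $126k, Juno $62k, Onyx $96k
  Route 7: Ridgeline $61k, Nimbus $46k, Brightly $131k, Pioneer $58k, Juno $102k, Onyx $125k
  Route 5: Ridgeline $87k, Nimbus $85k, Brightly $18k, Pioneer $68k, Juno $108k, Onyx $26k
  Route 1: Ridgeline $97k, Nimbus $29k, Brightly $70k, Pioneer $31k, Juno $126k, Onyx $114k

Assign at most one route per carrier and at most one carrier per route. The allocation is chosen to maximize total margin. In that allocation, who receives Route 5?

Optimal: Ridgeline→Route 5 ($87k), Nimbus→Route 3 ($127k), Brightly→Route 7 ($131k), Pioneer→Route 6 ($126k), Juno→Route 2 ($137k), Onyx→Route 1 ($114k) — total 87+127+131+126+137+114 = $722k.
Max-entry greedy (repeatedly take the single best remaining cell) gives $663k, worse by 59.
Swapping Ridgeline↔Pioneer (Ridgeline→Route 6 $47k, Pioneer→Route 5 $68k) loses 98.
No other one-to-one assignment exceeds $722k.
Ridgeline's own top route is Route 1 ($97k), but forcing Ridgeline→Route 1 and reassigning the rest optimally gives only $684k — worse by 38.

Ridgeline receives Route 5.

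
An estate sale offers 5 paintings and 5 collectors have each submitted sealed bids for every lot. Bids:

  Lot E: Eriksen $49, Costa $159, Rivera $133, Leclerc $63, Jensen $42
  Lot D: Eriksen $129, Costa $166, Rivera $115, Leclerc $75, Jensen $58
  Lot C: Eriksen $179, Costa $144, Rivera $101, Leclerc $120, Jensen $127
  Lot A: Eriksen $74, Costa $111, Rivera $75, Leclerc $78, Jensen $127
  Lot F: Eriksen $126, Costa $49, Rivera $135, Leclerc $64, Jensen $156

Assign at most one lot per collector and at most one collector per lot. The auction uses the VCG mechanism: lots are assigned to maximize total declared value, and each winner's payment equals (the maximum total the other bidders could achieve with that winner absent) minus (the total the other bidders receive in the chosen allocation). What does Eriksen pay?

Eriksen pays $42.

Efficient allocation: Eriksen→Lot C ($179), Costa→Lot D ($166), Rivera→Lot E ($133), Leclerc→Lot A ($78), Jensen→Lot F ($156); total welfare W = $712.
Eriksen receives Lot C at value $179, so the others get W − 179 = $533.
Without Eriksen: best allocation of the remaining 4 bidders over all 5 lots is Costa→Lot D ($166), Rivera→Lot E ($133), Leclerc→Lot C ($120), Jensen→Lot F ($156), total $575.
VCG payment = (others' best without Eriksen) − (others' welfare with Eriksen) = 575 − 533 = $42.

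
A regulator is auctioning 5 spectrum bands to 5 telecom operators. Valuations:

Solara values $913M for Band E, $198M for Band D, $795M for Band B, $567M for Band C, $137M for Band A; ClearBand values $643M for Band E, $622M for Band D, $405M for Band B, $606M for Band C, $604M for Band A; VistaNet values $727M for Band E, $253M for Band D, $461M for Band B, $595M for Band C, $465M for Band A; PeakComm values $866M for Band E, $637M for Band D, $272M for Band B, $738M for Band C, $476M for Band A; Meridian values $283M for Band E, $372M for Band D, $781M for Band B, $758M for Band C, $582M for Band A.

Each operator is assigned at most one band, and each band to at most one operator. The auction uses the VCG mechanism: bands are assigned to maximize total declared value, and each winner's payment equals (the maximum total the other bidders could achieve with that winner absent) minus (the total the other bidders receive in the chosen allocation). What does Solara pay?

Efficient allocation: Solara→Band E ($913M), ClearBand→Band A ($604M), VistaNet→Band C ($595M), PeakComm→Band D ($637M), Meridian→Band B ($781M); total welfare W = $3530M.
Solara receives Band E at value $913M, so the others get W − 913 = $2617M.
Without Solara: best allocation of the remaining 4 bidders over all 5 bands is ClearBand→Band D ($622M), VistaNet→Band E ($727M), PeakComm→Band C ($738M), Meridian→Band B ($781M), total $2868M.
VCG payment = (others' best without Solara) − (others' welfare with Solara) = 2868 − 2617 = $251M.

Solara pays $251M.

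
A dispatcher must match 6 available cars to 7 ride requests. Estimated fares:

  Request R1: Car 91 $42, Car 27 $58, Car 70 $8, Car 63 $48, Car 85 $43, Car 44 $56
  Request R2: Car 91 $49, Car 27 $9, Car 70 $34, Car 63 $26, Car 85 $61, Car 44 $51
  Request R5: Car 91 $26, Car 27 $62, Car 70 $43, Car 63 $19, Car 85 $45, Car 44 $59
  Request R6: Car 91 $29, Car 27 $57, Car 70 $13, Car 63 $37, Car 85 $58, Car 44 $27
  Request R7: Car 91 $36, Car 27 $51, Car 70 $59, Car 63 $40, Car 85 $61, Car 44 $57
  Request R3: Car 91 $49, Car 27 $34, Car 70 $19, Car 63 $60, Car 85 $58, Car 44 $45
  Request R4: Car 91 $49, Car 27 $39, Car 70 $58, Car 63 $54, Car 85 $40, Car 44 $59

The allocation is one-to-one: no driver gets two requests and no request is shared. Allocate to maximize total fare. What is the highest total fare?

Maximum total: $347

Treat this as an assignment problem: match each driver to one request.
Optimal: Car 91→Request R2 ($49), Car 27→Request R5 ($62), Car 70→Request R7 ($59), Car 63→Request R3 ($60), Car 85→Request R6 ($58), Car 44→Request R4 ($59) — total 49+62+59+60+58+59 = $347.
Max-entry greedy (repeatedly take the single best remaining cell) gives $343, worse by 4.
Swapping Car 63↔Car 70 (Car 63→Request R7 $40, Car 70→Request R3 $19) loses 60.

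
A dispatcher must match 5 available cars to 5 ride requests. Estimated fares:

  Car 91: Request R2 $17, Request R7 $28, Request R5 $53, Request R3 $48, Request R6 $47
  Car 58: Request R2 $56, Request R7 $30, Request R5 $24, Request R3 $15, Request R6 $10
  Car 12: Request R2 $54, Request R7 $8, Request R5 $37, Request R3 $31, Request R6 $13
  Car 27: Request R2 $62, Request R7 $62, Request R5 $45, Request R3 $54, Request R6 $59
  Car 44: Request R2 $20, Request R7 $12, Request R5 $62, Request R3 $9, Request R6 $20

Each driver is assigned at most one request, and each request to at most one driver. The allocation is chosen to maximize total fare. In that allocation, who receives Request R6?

Car 91 receives Request R6.

Treat this as an assignment problem: match each driver to one request.
Optimal: Car 91→Request R6 ($47), Car 58→Request R2 ($56), Car 12→Request R3 ($31), Car 27→Request R7 ($62), Car 44→Request R5 ($62) — total 47+56+31+62+62 = $258.
Column-greedy (each request in turn goes to its best remaining driver) gives $215, worse by 43.
Next-best assignment: Car 91→Request R3, Car 58→Request R7, Car 12→Request R2, Car 27→Request R6, Car 44→Request R5 = $253.
Car 91's own top request is Request R5 ($53), but forcing Car 91→Request R5 and reassigning the rest optimally gives only $222 — worse by 36.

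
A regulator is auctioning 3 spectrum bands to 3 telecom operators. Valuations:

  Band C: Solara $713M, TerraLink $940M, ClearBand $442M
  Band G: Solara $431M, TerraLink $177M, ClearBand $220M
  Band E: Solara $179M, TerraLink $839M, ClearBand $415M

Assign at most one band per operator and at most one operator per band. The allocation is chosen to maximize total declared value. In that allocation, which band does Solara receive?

Optimal: Solara→Band G ($431M), TerraLink→Band C ($940M), ClearBand→Band E ($415M) — total 431+940+415 = $1786M.
Row-greedy (each operator in turn takes its best remaining band) gives $1772M, worse by 14.
Swapping ClearBand↔TerraLink (ClearBand→Band C $442M, TerraLink→Band E $839M) loses 74.
Solara's own top band is Band C ($713M), but forcing Solara→Band C and reassigning the rest optimally gives only $1772M — worse by 14.

Solara receives Band G.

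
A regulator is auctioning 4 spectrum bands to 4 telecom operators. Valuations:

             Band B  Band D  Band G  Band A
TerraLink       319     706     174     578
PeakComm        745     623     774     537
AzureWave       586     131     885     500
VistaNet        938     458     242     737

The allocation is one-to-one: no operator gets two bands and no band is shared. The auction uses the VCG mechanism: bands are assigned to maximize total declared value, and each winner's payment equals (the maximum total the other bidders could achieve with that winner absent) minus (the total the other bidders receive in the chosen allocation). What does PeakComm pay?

PeakComm pays $201M.

Efficient allocation: TerraLink→Band D ($706M), PeakComm→Band B ($745M), AzureWave→Band G ($885M), VistaNet→Band A ($737M); total welfare W = $3073M.
PeakComm receives Band B at value $745M, so the others get W − 745 = $2328M.
Without PeakComm: best allocation of the remaining 3 bidders over all 4 bands is TerraLink→Band D ($706M), AzureWave→Band G ($885M), VistaNet→Band B ($938M), total $2529M.
VCG payment = (others' best without PeakComm) − (others' welfare with PeakComm) = 2529 − 2328 = $201M.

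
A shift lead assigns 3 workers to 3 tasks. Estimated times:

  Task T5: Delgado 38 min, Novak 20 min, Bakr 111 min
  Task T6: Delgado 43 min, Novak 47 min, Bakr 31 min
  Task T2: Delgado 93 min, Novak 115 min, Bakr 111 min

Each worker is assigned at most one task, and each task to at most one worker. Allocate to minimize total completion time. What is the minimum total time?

Optimal: Delgado→Task T2 (93 min), Novak→Task T5 (20 min), Bakr→Task T6 (31 min) — total 93+20+31 = 144 min.
Row-greedy (each worker in turn takes its cheapest remaining task) gives 196 min, worse by 52.
Next-best assignment: Delgado→Task T6, Novak→Task T5, Bakr→Task T2 = 174 min.

Minimum total: 144 min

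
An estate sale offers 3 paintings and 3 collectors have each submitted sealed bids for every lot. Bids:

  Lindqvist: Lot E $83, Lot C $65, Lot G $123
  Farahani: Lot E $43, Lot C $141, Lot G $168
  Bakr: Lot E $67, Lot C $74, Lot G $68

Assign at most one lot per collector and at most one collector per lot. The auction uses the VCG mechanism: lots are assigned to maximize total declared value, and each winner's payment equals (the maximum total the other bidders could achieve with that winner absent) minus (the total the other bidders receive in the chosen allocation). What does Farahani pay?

Efficient allocation: Lindqvist→Lot G ($123), Farahani→Lot C ($141), Bakr→Lot E ($67); total welfare W = $331.
Farahani receives Lot C at value $141, so the others get W − 141 = $190.
Without Farahani: best allocation of the remaining 2 bidders over all 3 lots is Lindqvist→Lot G ($123), Bakr→Lot C ($74), total $197.
VCG payment = (others' best without Farahani) − (others' welfare with Farahani) = 197 − 190 = $7.

Farahani pays $7.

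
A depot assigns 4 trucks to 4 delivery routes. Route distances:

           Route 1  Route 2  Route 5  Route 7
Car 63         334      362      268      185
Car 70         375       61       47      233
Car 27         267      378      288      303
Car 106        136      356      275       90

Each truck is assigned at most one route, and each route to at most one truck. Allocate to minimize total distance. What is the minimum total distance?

Min total: 670 km

Optimal: Car 63→Route 7 (185 km), Car 70→Route 2 (61 km), Car 27→Route 5 (288 km), Car 106→Route 1 (136 km) — total 185+61+288+136 = 670 km.
Row-greedy (each truck in turn takes its cheapest remaining route) gives 855 km, worse by 185.
Swapping Car 27↔Car 63 (Car 27→Route 7 303 km, Car 63→Route 5 268 km) adds 98.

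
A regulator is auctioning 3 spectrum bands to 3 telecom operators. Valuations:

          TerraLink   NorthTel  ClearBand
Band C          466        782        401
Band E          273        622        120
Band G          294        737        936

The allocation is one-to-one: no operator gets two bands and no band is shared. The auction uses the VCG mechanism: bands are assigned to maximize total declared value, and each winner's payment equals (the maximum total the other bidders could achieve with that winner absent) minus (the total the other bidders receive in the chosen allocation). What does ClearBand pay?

ClearBand pays $115M.

Efficient allocation: TerraLink→Band C ($466M), NorthTel→Band E ($622M), ClearBand→Band G ($936M); total welfare W = $2024M.
ClearBand receives Band G at value $936M, so the others get W − 936 = $1088M.
Without ClearBand: best allocation of the remaining 2 bidders over all 3 bands is TerraLink→Band C ($466M), NorthTel→Band G ($737M), total $1203M.
VCG payment = (others' best without ClearBand) − (others' welfare with ClearBand) = 1203 − 1088 = $115M.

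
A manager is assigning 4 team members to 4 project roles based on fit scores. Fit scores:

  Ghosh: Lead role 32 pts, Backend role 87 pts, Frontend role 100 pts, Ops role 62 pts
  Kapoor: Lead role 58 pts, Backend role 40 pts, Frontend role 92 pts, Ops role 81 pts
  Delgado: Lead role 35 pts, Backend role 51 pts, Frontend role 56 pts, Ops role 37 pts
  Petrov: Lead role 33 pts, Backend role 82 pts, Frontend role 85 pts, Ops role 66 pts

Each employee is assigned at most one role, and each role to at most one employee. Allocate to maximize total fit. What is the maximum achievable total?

Maximum total: 298 pts

Optimal: Ghosh→Frontend role (100 pts), Kapoor→Ops role (81 pts), Delgado→Lead role (35 pts), Petrov→Backend role (82 pts) — total 100+81+35+82 = 298 pts.
Column-greedy (each role in turn goes to its best remaining employee) gives 267 pts, worse by 31.
Next-best assignment: Ghosh→Backend role, Kapoor→Ops role, Delgado→Lead role, Petrov→Frontend role = 288 pts.
Swapping Delgado↔Ghosh (Delgado→Frontend role 56 pts, Ghosh→Lead role 32 pts) loses 47.
Every other assignment is strictly worse.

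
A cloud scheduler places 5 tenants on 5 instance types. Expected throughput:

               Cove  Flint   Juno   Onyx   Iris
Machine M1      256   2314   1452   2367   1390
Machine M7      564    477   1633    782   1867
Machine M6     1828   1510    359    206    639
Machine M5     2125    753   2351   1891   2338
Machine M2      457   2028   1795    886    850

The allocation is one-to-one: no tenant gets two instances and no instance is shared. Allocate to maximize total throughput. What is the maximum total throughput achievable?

Optimal: Cove→Machine M6 (1828 ops/s), Flint→Machine M2 (2028 ops/s), Juno→Machine M5 (2351 ops/s), Onyx→Machine M1 (2367 ops/s), Iris→Machine M7 (1867 ops/s) — total 1828+2028+2351+2367+1867 = 10441 ops/s.
Row-greedy (each tenant in turn takes its best remaining instance) gives 7655 ops/s, worse by 2786.

Max total: 10441 ops/s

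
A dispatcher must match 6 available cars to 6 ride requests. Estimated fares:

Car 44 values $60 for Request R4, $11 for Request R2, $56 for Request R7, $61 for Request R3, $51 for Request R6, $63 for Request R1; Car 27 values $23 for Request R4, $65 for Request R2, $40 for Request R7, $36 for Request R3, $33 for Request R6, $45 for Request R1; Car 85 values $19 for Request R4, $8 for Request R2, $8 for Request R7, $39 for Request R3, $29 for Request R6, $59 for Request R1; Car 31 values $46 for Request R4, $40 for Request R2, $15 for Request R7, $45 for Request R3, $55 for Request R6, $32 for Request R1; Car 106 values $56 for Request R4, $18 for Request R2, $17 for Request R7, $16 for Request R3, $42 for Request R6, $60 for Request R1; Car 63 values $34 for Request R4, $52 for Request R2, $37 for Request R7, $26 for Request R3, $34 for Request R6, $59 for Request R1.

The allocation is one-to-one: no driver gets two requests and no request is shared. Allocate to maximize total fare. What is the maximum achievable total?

Treat this as an assignment problem: match each driver to one request.
Optimal: Car 44→Request R3 ($61), Car 27→Request R2 ($65), Car 85→Request R1 ($59), Car 31→Request R6 ($55), Car 106→Request R4 ($56), Car 63→Request R7 ($37) — total 61+65+59+55+56+37 = $333.
Max-entry greedy (repeatedly take the single best remaining cell) gives $315, worse by 18.
Next-best assignment: Car 44→Request R7, Car 27→Request R2, Car 85→Request R3, Car 31→Request R6, Car 106→Request R4, Car 63→Request R1 = $330.
Swapping Car 44↔Car 63 (Car 44→Request R7 $56, Car 63→Request R3 $26) loses 16.

Maximum total: $333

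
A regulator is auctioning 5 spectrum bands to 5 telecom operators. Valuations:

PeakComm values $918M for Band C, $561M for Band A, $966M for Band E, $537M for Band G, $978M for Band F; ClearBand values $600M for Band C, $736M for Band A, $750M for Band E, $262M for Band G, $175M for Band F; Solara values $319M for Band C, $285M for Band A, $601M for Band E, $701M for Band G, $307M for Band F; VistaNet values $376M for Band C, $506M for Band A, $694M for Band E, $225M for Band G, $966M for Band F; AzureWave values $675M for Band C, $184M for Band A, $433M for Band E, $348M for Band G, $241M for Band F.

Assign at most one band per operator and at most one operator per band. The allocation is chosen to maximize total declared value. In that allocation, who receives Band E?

PeakComm receives Band E.

Optimal: PeakComm→Band E ($966M), ClearBand→Band A ($736M), Solara→Band G ($701M), VistaNet→Band F ($966M), AzureWave→Band C ($675M) — total 966+736+701+966+675 = $4044M.
Row-greedy (each operator in turn takes its best remaining band) gives $3610M, worse by 434.
Next-best assignment: PeakComm→Band F, ClearBand→Band A, Solara→Band G, VistaNet→Band E, AzureWave→Band C = $3784M.
PeakComm's own top band is Band F ($978M), but forcing PeakComm→Band F and reassigning the rest optimally gives only $3784M — worse by 260.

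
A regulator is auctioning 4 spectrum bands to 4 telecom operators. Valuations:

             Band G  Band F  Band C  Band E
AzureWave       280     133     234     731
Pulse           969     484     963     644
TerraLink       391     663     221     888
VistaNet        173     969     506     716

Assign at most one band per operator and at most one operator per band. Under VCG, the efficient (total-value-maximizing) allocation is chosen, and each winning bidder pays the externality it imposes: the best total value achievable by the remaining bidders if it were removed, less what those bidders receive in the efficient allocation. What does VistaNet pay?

VistaNet pays $232M.

Efficient allocation: AzureWave→Band G ($280M), Pulse→Band C ($963M), TerraLink→Band E ($888M), VistaNet→Band F ($969M); total welfare W = $3100M.
VistaNet receives Band F at value $969M, so the others get W − 969 = $2131M.
Without VistaNet: best allocation of the remaining 3 bidders over all 4 bands is AzureWave→Band E ($731M), Pulse→Band G ($969M), TerraLink→Band F ($663M), total $2363M.
VCG payment = (others' best without VistaNet) − (others' welfare with VistaNet) = 2363 − 2131 = $232M.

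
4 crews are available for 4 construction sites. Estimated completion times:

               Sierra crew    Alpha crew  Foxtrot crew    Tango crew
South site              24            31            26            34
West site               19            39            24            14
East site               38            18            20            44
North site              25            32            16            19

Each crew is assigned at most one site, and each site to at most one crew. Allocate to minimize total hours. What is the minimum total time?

Treat this as an assignment problem: match each crew to one site.
Optimal: Sierra crew→South site (24 hours), Alpha crew→East site (18 hours), Foxtrot crew→North site (16 hours), Tango crew→West site (14 hours) — total 24+18+16+14 = 72 hours.
Row-greedy (each crew in turn takes its cheapest remaining site) gives 87 hours, worse by 15.
Next-best assignment: Sierra crew→West site, Alpha crew→East site, Foxtrot crew→South site, Tango crew→North site = 82 hours.
No other one-to-one assignment undercuts 72 hours.

Minimum total: 72 hours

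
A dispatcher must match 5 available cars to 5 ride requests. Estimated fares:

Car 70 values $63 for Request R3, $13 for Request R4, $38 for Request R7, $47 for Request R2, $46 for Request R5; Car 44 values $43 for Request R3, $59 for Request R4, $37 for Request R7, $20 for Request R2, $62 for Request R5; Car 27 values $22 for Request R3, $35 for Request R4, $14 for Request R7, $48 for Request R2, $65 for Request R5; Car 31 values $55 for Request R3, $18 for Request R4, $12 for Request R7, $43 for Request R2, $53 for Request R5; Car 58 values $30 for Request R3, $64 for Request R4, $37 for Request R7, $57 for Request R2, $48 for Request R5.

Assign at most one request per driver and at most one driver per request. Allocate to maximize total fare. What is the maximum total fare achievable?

Optimal: Car 70→Request R7 ($38), Car 44→Request R4 ($59), Car 27→Request R5 ($65), Car 31→Request R3 ($55), Car 58→Request R2 ($57) — total 38+59+65+55+57 = $274.
Column-greedy (each request in turn goes to its best remaining driver) gives $265, worse by 9.
Checked against all permutations: $274 is optimal.

Maximum total: $274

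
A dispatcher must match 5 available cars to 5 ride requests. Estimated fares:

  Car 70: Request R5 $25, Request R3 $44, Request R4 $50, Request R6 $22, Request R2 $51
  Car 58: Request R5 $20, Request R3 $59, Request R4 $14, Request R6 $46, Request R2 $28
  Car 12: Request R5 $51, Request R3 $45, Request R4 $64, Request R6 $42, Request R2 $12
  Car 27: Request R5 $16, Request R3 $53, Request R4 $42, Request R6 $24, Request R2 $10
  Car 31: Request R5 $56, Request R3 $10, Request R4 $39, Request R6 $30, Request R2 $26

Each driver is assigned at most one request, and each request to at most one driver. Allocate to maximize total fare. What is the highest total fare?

Max total: $270

Treat this as an assignment problem: match each driver to one request.
Optimal: Car 70→Request R2 ($51), Car 58→Request R6 ($46), Car 12→Request R4 ($64), Car 27→Request R3 ($53), Car 31→Request R5 ($56) — total 51+46+64+53+56 = $270.
Max-entry greedy (repeatedly take the single best remaining cell) gives $254, worse by 16.
Next-best assignment: Car 70→Request R2, Car 58→Request R3, Car 12→Request R4, Car 27→Request R6, Car 31→Request R5 = $254.
Every other assignment is strictly worse.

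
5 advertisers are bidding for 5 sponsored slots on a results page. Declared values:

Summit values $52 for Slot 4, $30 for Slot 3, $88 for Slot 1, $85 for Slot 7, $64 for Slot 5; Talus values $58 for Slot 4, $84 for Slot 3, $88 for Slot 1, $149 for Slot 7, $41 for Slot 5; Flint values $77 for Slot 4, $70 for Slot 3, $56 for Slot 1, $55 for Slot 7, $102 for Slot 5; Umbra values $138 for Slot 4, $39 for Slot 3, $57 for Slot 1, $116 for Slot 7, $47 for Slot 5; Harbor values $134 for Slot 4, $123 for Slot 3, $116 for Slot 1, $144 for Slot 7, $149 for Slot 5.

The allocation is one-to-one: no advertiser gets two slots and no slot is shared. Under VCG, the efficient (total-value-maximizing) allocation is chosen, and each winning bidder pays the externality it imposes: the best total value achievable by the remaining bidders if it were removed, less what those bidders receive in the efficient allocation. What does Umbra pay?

Umbra pays $11.

Efficient allocation: Summit→Slot 1 ($88), Talus→Slot 7 ($149), Flint→Slot 5 ($102), Umbra→Slot 4 ($138), Harbor→Slot 3 ($123); total welfare W = $600.
Umbra receives Slot 4 at value $138, so the others get W − 138 = $462.
Without Umbra: best allocation of the remaining 4 bidders over all 5 slots is Summit→Slot 1 ($88), Talus→Slot 7 ($149), Flint→Slot 5 ($102), Harbor→Slot 4 ($134), total $473.
VCG payment = (others' best without Umbra) − (others' welfare with Umbra) = 473 − 462 = $11.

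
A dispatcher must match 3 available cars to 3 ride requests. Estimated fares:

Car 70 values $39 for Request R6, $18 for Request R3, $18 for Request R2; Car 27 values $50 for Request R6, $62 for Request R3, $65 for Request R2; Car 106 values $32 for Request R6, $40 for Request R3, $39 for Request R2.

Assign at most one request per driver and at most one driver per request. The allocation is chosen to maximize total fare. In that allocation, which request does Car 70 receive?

Car 70 receives Request R6.

Optimal: Car 70→Request R6 ($39), Car 27→Request R2 ($65), Car 106→Request R3 ($40) — total 39+65+40 = $144.
Column-greedy (each request in turn goes to its best remaining driver) gives $108, worse by 36.
Next-best assignment: Car 70→Request R6, Car 27→Request R3, Car 106→Request R2 = $140.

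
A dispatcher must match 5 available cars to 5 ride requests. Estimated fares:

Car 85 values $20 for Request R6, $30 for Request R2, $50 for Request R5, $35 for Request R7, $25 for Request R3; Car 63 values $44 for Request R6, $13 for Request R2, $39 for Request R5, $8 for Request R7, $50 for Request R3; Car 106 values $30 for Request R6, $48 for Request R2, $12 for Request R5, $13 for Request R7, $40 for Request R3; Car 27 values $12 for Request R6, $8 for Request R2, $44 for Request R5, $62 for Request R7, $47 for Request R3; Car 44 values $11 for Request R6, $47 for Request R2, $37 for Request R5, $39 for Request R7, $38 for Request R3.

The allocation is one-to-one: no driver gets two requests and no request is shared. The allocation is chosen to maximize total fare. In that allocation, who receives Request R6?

Car 63 receives Request R6.

Treat this as an assignment problem: match each driver to one request.
Optimal: Car 85→Request R5 ($50), Car 63→Request R6 ($44), Car 106→Request R3 ($40), Car 27→Request R7 ($62), Car 44→Request R2 ($47) — total 50+44+40+62+47 = $243.
Column-greedy (each request in turn goes to its best remaining driver) gives $242, worse by 1.
Next-best assignment: Car 85→Request R5, Car 63→Request R6, Car 106→Request R2, Car 27→Request R7, Car 44→Request R3 = $242.
Swapping Car 44↔Car 63 (Car 44→Request R6 $11, Car 63→Request R2 $13) loses 67.
Every other assignment is strictly worse.
Car 63's own top request is Request R3 ($50), but forcing Car 63→Request R3 and reassigning the rest optimally gives only $239 — worse by 4.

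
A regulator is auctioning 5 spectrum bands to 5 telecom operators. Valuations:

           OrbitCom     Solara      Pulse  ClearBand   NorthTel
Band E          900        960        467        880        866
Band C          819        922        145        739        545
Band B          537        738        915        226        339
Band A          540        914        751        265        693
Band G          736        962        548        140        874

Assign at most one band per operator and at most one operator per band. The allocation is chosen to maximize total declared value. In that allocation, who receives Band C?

OrbitCom receives Band C.

This is a one-to-one assignment (maximum-weight bipartite matching).
Optimal: OrbitCom→Band C ($819M), Solara→Band A ($914M), Pulse→Band B ($915M), ClearBand→Band E ($880M), NorthTel→Band G ($874M) — total 819+914+915+880+874 = $4402M.
Max-entry greedy (repeatedly take the single best remaining cell) gives $4209M, worse by 193.
Swapping OrbitCom↔Pulse (OrbitCom→Band B $537M, Pulse→Band C $145M) loses 1052.
Checked against all permutations: $4402M is optimal.
OrbitCom's own top band is Band E ($900M), but forcing OrbitCom→Band E and reassigning the rest optimally gives only $4342M — worse by 60.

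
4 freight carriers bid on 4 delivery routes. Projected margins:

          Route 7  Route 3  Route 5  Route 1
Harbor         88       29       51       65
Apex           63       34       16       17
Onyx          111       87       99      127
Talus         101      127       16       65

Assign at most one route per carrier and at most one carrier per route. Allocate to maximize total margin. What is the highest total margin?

Max total: $368k

Treat this as an assignment problem: match each carrier to one route.
Optimal: Harbor→Route 5 ($51k), Apex→Route 7 ($63k), Onyx→Route 1 ($127k), Talus→Route 3 ($127k) — total 51+63+127+127 = $368k.
Max-entry greedy (repeatedly take the single best remaining cell) gives $358k, worse by 10.
No other one-to-one assignment exceeds $368k.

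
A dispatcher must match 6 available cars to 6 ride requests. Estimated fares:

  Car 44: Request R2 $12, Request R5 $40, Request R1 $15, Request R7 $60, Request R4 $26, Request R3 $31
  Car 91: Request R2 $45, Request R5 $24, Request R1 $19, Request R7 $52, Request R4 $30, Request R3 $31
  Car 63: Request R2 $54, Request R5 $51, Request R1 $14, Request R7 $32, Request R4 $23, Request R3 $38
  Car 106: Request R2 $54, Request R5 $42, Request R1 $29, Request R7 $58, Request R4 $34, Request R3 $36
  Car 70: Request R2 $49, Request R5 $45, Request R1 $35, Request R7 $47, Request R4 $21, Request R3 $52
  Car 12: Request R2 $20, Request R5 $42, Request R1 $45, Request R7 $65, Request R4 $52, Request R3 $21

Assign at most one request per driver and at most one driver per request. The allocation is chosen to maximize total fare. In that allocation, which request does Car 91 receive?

Optimal: Car 44→Request R7 ($60), Car 91→Request R4 ($30), Car 63→Request R5 ($51), Car 106→Request R2 ($54), Car 70→Request R3 ($52), Car 12→Request R1 ($45) — total 60+30+51+54+52+45 = $292.
Column-greedy (each request in turn goes to its best remaining driver) gives $269, worse by 23.
Car 91's own top request is Request R7 ($52), but forcing Car 91→Request R7 and reassigning the rest optimally gives only $280 — worse by 12.

Car 91 receives Request R4.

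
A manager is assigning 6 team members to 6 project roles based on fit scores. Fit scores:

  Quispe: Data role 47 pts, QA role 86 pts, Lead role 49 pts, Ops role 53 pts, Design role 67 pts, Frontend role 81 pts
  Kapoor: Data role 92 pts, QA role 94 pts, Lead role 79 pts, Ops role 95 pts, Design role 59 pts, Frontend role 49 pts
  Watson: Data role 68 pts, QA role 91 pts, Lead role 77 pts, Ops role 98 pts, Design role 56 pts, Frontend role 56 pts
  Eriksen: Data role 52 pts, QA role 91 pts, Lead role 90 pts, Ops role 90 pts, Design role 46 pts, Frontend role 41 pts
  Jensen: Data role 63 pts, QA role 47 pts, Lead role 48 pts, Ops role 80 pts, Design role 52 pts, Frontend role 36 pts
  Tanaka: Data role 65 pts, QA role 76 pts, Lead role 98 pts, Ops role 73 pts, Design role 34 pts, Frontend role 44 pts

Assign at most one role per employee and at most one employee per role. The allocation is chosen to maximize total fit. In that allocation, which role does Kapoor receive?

Kapoor receives Data role.

Optimal: Quispe→Frontend role (81 pts), Kapoor→Data role (92 pts), Watson→Ops role (98 pts), Eriksen→QA role (91 pts), Jensen→Design role (52 pts), Tanaka→Lead role (98 pts) — total 81+92+98+91+52+98 = 512 pts.
Row-greedy (each employee in turn takes its best remaining role) gives 406 pts, worse by 106.
Next-best assignment: Quispe→Frontend role, Kapoor→Data role, Watson→QA role, Eriksen→Ops role, Jensen→Design role, Tanaka→Lead role = 504 pts.
Swapping Kapoor↔Quispe (Kapoor→Frontend role 49 pts, Quispe→Data role 47 pts) loses 77.
Kapoor's own top role is Ops role (95 pts), but forcing Kapoor→Ops role and reassigning the rest optimally gives only 485 pts — worse by 27.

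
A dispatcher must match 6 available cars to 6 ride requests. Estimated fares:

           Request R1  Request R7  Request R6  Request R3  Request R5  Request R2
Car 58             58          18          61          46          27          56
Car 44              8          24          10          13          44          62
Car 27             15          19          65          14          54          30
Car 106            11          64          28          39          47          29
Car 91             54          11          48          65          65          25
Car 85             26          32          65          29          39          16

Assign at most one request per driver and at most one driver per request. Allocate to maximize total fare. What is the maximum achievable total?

Optimal: Car 58→Request R1 ($58), Car 44→Request R2 ($62), Car 27→Request R5 ($54), Car 106→Request R7 ($64), Car 91→Request R3 ($65), Car 85→Request R6 ($65) — total 58+62+54+64+65+65 = $368.
Max-entry greedy (repeatedly take the single best remaining cell) gives $353, worse by 15.
Swapping Car 106↔Car 58 (Car 106→Request R1 $11, Car 58→Request R7 $18) loses 93.

Maximum total: $368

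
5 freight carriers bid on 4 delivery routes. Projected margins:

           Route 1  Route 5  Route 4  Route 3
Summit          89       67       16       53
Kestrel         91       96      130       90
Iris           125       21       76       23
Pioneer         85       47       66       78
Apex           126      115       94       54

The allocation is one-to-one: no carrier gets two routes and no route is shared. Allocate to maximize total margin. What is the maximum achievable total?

Treat this as an assignment problem: match each carrier to one route.
Optimal: Iris→Route 1 ($125k), Apex→Route 5 ($115k), Kestrel→Route 4 ($130k), Pioneer→Route 3 ($78k) — total 125+115+130+78 = $448k.
Column-greedy (each route in turn goes to its best remaining carrier) gives $376k, worse by 72.
Every other assignment is strictly worse.

Maximum total: $448k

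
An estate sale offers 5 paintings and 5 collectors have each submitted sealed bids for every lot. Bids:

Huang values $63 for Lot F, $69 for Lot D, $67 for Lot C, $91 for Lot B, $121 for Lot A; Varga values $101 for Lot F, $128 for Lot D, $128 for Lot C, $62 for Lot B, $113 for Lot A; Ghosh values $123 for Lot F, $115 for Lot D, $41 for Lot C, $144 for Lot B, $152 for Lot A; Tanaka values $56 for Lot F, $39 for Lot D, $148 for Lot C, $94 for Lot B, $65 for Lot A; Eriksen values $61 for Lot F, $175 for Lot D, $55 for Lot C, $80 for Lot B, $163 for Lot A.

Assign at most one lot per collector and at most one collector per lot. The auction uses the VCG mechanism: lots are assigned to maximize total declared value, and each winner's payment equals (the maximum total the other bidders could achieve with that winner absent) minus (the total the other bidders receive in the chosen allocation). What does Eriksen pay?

Eriksen pays $27.

Efficient allocation: Huang→Lot A ($121), Varga→Lot F ($101), Ghosh→Lot B ($144), Tanaka→Lot C ($148), Eriksen→Lot D ($175); total welfare W = $689.
Eriksen receives Lot D at value $175, so the others get W − 175 = $514.
Without Eriksen: best allocation of the remaining 4 bidders over all 5 lots is Huang→Lot A ($121), Varga→Lot D ($128), Ghosh→Lot B ($144), Tanaka→Lot C ($148), total $541.
VCG payment = (others' best without Eriksen) − (others' welfare with Eriksen) = 541 − 514 = $27.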